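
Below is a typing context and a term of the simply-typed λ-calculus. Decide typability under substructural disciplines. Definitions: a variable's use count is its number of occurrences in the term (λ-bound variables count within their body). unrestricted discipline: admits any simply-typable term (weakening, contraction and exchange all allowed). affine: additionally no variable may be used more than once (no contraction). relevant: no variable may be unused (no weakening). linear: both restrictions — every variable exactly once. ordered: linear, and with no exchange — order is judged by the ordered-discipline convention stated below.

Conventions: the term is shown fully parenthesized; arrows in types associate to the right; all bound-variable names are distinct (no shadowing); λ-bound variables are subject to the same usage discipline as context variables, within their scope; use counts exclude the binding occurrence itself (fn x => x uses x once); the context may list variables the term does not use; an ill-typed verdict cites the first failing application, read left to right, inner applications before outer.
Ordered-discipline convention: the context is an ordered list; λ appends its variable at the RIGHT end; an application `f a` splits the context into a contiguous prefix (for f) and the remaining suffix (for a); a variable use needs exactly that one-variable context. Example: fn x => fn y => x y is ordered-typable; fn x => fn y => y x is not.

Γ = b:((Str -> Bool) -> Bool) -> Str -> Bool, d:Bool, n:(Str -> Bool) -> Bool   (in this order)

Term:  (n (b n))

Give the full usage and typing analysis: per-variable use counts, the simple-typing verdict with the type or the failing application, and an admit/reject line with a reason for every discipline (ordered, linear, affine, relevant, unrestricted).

usage: b: 1, d: 0, n: 2
order of uses: n, b, n
typing: ✓ — Bool
ordered ✗ (needs contraction — n ×2; d left unused)
linear ✗ (needs contraction — n ×2; d left unused)
affine ✗ (needs contraction — n ×2)
relevant ✗ (d left unused)
unrestricted ✓ (well-typed at Bool; no restrictions here)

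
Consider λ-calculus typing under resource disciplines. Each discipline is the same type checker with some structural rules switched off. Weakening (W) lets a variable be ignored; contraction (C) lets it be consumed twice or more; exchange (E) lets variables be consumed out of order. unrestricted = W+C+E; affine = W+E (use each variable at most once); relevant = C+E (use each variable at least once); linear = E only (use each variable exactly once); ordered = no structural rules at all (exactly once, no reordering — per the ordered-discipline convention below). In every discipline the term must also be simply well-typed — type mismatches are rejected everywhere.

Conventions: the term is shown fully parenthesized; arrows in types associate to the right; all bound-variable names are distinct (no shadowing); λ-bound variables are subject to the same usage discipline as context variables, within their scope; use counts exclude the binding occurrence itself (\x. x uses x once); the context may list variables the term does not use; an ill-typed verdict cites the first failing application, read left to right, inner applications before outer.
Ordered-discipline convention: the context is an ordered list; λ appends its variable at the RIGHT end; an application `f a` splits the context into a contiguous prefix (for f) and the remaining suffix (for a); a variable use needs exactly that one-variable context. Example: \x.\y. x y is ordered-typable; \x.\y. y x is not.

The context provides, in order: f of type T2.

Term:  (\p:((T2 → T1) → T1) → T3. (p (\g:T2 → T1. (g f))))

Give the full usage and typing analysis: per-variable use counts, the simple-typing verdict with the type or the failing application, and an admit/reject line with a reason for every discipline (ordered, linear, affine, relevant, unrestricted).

counts: f=1, p (bound)=1, g (bound)=1
use order (left to right): p, g, f
typing: well-typed — term : (((T2 → T1) → T1) → T3) → T3
ordered ✗ (needs exchange: uses follow p, g, f)
linear ✓ (exactly-once usage across f, p, g)
affine ✓ (no duplicate uses among f, p, g)
relevant ✓ (none of f, p, g goes unused)
unrestricted ✓ (typability at (((T2 → T1) → T1) → T3) → T3 is all that's needed)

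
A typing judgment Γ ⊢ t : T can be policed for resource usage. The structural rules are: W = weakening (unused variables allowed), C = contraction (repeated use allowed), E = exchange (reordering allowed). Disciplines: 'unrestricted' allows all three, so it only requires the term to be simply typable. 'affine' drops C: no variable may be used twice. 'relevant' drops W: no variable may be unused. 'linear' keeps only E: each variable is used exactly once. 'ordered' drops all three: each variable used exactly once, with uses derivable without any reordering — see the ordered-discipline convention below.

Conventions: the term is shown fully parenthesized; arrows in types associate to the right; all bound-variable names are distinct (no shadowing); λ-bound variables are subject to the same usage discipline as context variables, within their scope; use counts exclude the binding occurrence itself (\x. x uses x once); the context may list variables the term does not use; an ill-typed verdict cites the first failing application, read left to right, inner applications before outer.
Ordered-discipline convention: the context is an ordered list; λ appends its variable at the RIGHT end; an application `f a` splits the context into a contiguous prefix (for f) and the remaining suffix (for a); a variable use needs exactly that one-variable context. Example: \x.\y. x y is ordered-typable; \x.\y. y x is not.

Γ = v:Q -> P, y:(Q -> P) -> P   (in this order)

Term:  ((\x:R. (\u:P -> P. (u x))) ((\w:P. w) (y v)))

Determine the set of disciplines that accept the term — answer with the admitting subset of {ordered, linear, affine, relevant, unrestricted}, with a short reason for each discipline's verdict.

admitted in: none
variable uses: v ×1, y ×1, x [bound] ×1, u [bound] ×1, w [bound] ×1
use order (left to right): u, x, w, y, v
typing: ill-typed: a function awaiting P gets R
ordered: ✗ — the type mismatch rejects it
linear: ✗ — not simply typable
affine: ✗ — fails simple typing
relevant: ✗ — a type mismatch blocks all five
unrestricted: ✗ — the type mismatch rejects it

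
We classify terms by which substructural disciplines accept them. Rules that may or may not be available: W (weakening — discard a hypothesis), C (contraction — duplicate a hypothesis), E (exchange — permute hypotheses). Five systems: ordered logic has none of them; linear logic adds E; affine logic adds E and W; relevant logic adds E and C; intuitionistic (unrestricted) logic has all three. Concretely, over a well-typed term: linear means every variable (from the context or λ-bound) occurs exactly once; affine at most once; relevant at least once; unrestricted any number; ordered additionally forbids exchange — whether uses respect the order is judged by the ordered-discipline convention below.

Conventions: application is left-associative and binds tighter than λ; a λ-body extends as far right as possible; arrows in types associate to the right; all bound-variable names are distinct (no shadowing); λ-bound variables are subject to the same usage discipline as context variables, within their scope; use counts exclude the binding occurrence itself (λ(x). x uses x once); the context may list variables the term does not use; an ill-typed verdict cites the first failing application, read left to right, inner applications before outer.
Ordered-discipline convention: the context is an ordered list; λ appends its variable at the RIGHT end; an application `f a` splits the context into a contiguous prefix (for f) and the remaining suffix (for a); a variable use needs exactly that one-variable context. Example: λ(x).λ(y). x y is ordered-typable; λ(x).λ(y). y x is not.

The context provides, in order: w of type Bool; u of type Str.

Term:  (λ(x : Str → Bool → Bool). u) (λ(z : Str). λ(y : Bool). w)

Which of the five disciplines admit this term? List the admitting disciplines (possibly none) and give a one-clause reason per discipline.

admitted in: affine, unrestricted
counts: w ×1, u ×1, x [bound] ×0, z [bound] ×0, y [bound] ×0
left-to-right use order: u, w
typing: well-typed at Str
ordered: ✗, x, z, y left unused
linear: ✗, x, z, y left unused
affine: ✓, none of w, u, x, z, y used more than once
relevant: ✗, x, z, y left unused
unrestricted: ✓, well-typed at Str; no restrictions here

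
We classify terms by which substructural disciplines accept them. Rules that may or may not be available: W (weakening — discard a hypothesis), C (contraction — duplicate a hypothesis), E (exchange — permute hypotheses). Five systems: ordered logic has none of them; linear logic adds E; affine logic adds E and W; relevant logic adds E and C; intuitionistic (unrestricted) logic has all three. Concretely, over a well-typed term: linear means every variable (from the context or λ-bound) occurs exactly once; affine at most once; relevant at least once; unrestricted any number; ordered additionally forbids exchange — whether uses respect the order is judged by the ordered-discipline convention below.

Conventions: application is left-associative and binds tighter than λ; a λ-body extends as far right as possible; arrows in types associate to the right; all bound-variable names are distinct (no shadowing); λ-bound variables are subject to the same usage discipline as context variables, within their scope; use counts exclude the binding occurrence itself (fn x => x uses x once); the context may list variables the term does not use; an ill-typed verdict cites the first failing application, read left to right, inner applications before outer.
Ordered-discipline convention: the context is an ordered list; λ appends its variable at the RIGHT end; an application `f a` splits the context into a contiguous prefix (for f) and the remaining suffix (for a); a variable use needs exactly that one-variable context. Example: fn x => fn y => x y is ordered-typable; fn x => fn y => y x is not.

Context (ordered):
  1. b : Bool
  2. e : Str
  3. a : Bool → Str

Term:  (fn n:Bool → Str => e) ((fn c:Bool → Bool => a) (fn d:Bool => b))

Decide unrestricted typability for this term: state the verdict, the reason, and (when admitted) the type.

yes — simply typable at Str; W, C, E all held; term : Str
use counts: b: 1; e: 1; a: 1; n (bound): 0; c (bound): 0; d (bound): 0
uses in reading order: e, a, b
typing: well-typed — term : Str
per-discipline verdicts: ordered ✗; linear ✗; affine ✓; relevant ✗; unrestricted ✓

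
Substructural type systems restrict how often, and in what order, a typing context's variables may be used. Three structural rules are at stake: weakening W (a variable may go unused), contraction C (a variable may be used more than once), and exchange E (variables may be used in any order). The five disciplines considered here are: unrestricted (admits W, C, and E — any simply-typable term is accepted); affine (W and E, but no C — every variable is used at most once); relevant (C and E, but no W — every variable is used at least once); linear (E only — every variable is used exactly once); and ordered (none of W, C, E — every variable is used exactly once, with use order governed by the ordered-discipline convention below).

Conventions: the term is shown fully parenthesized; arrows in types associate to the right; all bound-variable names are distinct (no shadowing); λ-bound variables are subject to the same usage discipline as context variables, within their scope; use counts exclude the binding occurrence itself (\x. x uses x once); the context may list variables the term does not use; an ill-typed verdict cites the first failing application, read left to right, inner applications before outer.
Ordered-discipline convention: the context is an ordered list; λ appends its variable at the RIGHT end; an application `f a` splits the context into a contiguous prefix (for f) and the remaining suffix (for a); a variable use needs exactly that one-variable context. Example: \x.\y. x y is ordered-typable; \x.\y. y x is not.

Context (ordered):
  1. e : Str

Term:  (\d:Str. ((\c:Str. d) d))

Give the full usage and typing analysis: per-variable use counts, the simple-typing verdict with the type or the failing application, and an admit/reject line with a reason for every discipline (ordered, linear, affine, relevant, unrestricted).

variable uses: e: 0; d (λ-bound): 2; c (λ-bound): 0
order of uses: d, d
typing: ✓ — Str → Str
ordered: ✗ — uses contraction: d ×2; unused: e, c — weakening required
linear: ✗ — uses contraction: d ×2; unused: e, c — weakening required
affine: ✗ — uses contraction: d ×2
relevant: ✗ — unused: e, c — weakening required
unrestricted: ✓ — typability at Str → Str is all that's needed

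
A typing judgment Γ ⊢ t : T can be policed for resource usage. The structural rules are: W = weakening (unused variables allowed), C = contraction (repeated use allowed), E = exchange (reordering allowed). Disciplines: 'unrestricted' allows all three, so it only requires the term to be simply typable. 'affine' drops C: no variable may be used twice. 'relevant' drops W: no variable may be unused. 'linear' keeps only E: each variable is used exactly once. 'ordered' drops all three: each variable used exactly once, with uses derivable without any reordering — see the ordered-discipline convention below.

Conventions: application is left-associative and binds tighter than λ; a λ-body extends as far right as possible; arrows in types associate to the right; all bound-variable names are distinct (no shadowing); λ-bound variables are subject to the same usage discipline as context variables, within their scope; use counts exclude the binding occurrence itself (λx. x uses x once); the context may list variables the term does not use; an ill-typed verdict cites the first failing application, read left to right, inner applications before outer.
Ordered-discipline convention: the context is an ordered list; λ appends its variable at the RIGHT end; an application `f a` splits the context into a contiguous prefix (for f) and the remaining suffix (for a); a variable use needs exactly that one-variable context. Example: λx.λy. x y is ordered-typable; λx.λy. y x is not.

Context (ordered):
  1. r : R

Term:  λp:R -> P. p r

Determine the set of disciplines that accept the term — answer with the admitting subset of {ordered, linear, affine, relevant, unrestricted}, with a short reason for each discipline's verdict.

admitting disciplines: linear, affine, relevant, unrestricted
counts: r: 1; p (λ-bound): 1
uses in reading order: p, r
typing: well-typed at (R -> P) -> P
ordered: ✗ — no contiguous prefix/suffix split fits p, r
linear: ✓ — r, p: one use apiece
affine: ✓ — no duplicate uses among r, p
relevant: ✓ — r, p: all used, weakening unneeded
unrestricted: ✓ — simply typable at (R -> P) -> P; W, C, E all held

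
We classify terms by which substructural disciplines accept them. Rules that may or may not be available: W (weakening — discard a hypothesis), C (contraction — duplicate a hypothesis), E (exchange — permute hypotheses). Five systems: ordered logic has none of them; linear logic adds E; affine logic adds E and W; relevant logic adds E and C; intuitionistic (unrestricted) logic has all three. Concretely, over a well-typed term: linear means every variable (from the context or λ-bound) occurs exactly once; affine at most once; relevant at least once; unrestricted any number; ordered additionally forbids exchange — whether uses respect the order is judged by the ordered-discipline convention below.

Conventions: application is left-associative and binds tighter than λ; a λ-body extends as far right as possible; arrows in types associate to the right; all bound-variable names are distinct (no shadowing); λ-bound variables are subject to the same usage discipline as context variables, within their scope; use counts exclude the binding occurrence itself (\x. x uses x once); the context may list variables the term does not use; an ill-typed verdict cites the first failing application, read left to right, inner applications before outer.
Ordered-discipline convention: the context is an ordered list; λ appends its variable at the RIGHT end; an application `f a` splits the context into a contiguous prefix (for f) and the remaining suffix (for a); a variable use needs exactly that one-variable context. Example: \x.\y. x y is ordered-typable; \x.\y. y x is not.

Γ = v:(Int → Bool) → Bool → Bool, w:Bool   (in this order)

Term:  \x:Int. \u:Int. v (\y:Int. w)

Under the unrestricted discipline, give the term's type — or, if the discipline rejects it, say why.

term : Int → Int → Bool → Bool
counts: v ×1, w ×1, x (bound) ×0, u (bound) ×0, y (bound) ×0
use order (left to right): v, w
typing: the term checks, with type Int → Int → Bool → Bool
all disciplines: ordered ✗ | linear ✗ | affine ✓ | relevant ✗ | unrestricted ✓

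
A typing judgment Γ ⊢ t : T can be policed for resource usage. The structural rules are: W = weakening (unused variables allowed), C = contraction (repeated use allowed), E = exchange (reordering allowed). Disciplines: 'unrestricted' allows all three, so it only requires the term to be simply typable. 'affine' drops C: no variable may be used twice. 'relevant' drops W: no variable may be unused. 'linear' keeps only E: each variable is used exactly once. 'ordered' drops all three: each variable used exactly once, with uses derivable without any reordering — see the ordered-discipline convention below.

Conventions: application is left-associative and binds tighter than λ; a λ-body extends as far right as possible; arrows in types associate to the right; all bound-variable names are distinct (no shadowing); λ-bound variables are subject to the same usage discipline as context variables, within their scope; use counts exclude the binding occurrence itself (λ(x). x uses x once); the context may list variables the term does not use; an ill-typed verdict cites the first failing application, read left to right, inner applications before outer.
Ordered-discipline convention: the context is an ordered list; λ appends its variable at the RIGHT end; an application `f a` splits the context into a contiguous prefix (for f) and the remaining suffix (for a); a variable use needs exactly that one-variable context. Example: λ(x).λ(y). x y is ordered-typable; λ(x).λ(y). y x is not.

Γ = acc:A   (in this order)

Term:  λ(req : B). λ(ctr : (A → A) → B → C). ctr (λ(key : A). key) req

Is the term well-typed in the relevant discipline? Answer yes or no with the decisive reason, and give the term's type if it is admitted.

no — acc never used (weakening)
use counts: acc ×0; req [bound] ×1; ctr [bound] ×1; key [bound] ×1
use order (left to right): ctr, key, req
typing: the term checks, with type B → ((A → A) → B → C) → C
across the five disciplines: ordered ✗ · linear ✗ · affine ✓ · relevant ✗ · unrestricted ✓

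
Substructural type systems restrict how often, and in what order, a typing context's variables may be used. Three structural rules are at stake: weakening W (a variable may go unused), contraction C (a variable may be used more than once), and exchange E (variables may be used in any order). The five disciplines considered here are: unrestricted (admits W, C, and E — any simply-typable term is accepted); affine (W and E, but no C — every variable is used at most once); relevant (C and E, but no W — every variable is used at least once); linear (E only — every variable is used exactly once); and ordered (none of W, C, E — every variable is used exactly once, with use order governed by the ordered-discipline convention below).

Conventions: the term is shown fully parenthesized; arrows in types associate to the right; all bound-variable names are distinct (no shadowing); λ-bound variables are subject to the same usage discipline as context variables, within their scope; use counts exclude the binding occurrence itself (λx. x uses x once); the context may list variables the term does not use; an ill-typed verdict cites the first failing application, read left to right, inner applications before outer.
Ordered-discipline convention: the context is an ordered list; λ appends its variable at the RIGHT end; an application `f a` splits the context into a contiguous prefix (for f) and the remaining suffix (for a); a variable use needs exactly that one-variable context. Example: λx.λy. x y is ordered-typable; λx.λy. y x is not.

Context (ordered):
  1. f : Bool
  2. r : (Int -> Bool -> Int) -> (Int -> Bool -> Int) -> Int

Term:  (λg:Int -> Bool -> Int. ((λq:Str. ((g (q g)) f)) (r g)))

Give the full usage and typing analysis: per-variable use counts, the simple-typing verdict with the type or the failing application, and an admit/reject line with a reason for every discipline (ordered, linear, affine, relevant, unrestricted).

use counts: f=1, r=1, g [bound]=3, q [bound]=1
order of uses: g, q, g, f, r, g
typing: ill-typed: can't apply a value of type Str
ordered: ✗, the type mismatch rejects it
linear: ✗, not simply typable
affine: ✗, fails simple typing
relevant: ✗, a type mismatch blocks all five
unrestricted: ✗, the type mismatch rejects it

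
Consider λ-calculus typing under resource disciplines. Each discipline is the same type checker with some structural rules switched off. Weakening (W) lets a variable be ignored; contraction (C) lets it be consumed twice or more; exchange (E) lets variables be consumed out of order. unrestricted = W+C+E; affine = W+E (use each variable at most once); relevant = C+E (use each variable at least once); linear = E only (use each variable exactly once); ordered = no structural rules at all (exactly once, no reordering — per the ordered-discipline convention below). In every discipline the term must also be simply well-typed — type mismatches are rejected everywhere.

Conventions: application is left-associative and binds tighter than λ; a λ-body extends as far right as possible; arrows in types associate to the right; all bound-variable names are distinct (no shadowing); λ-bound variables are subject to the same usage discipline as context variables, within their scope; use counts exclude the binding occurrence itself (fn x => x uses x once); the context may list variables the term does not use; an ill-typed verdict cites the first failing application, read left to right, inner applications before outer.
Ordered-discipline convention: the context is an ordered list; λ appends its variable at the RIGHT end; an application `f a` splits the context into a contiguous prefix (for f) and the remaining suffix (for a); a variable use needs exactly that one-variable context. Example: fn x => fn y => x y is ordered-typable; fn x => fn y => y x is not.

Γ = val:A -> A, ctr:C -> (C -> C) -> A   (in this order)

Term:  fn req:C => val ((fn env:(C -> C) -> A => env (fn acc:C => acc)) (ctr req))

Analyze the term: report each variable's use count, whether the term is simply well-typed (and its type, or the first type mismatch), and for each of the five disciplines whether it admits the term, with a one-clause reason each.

usage: val ×1; ctr ×1; req (bound) ×1; env (bound) ×1; acc (bound) ×1
uses in reading order: val, env, acc, ctr, req
typing: well-typed at C -> A
ordered ✓ (val, ctr, req, env, acc once each; derivable with no W/C/E)
linear ✓ (exactly-once usage across val, ctr, req, env, acc)
affine ✓ (no duplicate uses among val, ctr, req, env, acc)
relevant ✓ (val, ctr, req, env, acc: all used, weakening unneeded)
unrestricted ✓ (typability at C -> A is all that's needed)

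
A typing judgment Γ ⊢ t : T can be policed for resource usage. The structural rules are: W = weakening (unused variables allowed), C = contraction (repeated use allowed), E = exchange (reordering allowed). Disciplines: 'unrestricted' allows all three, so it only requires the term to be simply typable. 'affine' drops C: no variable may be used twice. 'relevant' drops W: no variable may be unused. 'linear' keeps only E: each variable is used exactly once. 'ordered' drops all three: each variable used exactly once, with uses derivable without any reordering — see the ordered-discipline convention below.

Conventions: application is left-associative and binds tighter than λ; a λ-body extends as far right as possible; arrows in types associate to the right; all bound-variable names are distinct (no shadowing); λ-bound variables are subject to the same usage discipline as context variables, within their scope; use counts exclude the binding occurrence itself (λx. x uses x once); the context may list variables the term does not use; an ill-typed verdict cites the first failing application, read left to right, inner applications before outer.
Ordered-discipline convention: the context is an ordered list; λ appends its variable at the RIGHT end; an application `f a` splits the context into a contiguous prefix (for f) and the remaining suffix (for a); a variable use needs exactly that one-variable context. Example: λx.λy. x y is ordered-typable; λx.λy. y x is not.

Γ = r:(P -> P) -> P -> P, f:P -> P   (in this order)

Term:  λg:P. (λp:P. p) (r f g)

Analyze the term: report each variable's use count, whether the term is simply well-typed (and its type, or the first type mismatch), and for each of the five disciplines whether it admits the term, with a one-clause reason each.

counts: r: 1×; f: 1×; g (λ-bound): 1×; p (λ-bound): 1×
order of uses: p, r, f, g
typing: well-typed — term : P -> P
ordered ✓ (r, f, g, p: once each, no exchange needed)
linear ✓ (single use per variable (r, f, g, p))
affine ✓ (none of r, f, g, p used more than once)
relevant ✓ (at least one use each (r, f, g, p))
unrestricted ✓ (well-typed at P -> P; no restrictions here)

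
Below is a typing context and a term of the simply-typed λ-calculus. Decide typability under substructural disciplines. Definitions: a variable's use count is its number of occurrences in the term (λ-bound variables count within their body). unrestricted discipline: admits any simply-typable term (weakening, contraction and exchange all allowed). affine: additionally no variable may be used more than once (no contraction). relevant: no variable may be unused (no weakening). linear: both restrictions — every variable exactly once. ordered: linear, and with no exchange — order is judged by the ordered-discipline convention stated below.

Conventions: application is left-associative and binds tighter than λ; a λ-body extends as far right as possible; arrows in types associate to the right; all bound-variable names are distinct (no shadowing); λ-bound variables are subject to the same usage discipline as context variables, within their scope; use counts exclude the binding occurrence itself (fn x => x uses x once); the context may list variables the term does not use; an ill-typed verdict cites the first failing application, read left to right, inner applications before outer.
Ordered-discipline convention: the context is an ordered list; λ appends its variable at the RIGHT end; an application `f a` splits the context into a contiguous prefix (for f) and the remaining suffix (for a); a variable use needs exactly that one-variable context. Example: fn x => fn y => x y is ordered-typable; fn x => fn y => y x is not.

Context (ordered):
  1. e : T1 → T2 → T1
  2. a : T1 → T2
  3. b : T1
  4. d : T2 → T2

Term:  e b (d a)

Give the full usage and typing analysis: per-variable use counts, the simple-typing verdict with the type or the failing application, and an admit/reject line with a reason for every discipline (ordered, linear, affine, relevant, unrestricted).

counts: e ×1; a ×1; b ×1; d ×1
use order (left to right): e, b, d, a
typing: ill-typed: an argument T1 → T2 mismatches the expected T2
ordered ✗ (not simply typable)
linear ✗ (fails simple typing)
affine ✗ (a type mismatch blocks all five)
relevant ✗ (the type mismatch rejects it)
unrestricted ✗ (not simply typable)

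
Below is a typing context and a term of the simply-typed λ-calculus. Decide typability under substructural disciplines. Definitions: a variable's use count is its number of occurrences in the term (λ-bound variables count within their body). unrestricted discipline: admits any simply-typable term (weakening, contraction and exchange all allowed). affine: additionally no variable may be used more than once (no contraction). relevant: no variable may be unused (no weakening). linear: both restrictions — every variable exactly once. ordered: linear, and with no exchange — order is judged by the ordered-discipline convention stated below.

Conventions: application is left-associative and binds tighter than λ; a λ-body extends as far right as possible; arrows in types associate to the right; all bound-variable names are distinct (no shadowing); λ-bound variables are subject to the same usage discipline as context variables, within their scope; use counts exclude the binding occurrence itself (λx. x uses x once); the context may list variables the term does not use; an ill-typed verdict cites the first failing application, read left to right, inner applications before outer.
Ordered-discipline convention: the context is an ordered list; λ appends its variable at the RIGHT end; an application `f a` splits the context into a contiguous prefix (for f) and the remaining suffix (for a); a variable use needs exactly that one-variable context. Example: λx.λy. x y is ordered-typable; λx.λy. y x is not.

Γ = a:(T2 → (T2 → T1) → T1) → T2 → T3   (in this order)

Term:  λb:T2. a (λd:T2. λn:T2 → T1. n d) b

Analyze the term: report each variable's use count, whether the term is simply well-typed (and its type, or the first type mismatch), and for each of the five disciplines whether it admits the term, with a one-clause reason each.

usage: a=1; b [bound]=1; d [bound]=1; n [bound]=1
order of uses: a, n, d, b
typing: the term checks, with type T2 → T3
ordered ✗ (use order a, n, d, b needs exchange)
linear ✓ (single use per variable (a, b, d, n))
affine ✓ (a, b, d, n: no repeats, contraction unneeded)
relevant ✓ (a, b, d, n: all used, weakening unneeded)
unrestricted ✓ (typability at T2 → T3 is all that's needed)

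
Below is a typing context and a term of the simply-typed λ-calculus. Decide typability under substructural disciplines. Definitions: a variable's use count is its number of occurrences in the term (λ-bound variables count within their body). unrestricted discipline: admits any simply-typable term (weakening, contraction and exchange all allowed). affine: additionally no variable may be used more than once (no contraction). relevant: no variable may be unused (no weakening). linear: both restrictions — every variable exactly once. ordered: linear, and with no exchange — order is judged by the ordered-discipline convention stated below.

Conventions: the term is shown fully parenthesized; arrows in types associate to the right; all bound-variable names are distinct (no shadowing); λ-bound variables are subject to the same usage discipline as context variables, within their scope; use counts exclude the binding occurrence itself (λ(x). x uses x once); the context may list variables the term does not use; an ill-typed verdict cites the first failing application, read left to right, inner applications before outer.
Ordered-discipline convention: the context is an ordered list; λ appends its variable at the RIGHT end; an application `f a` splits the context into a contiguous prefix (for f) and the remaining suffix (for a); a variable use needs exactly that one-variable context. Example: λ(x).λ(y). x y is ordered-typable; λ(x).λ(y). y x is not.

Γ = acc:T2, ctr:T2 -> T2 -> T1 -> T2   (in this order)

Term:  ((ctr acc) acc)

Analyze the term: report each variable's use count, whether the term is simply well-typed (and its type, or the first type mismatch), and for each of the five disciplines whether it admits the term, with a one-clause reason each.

use counts: acc ×2, ctr ×1
use order (left to right): ctr, acc, acc
typing: the term checks, with type T1 -> T2
ordered ✗ (acc ×2 used more than once (contraction))
linear ✗ (acc ×2 used more than once (contraction))
affine ✗ (acc ×2 used more than once (contraction))
relevant ✓ (every one of acc, ctr appears)
unrestricted ✓ (typability at T1 -> T2 is all that's needed)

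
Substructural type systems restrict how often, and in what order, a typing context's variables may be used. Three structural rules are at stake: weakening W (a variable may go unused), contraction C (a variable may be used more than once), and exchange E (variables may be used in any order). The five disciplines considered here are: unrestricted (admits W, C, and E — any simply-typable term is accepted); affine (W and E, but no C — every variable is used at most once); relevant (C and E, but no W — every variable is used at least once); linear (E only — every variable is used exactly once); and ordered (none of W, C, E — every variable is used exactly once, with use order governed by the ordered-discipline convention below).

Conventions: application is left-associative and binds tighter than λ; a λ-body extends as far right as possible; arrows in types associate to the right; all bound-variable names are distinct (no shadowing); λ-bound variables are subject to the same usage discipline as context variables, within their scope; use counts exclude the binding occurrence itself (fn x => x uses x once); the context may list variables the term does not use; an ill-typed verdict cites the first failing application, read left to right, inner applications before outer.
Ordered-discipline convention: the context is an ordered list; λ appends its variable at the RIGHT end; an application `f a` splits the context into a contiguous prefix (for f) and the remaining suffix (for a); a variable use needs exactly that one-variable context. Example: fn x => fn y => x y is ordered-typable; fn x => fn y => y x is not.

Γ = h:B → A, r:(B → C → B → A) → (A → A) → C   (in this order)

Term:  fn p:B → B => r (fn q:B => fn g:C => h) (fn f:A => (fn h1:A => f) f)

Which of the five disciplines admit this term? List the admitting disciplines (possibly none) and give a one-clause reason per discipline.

accepted by: unrestricted
usage: h ×1; r ×1; p [bound] ×0; q [bound] ×0; g [bound] ×0; f [bound] ×2; h1 [bound] ×0
order of uses: r, h, f, f
typing: well-typed at (B → B) → C
ordered ✗ (needs contraction — f ×2; p, q, g, h1 left unused)
linear ✗ (needs contraction — f ×2; p, q, g, h1 left unused)
affine ✗ (needs contraction — f ×2)
relevant ✗ (p, q, g, h1 left unused)
unrestricted ✓ (type-checks ((B → B) → C) and nothing is barred)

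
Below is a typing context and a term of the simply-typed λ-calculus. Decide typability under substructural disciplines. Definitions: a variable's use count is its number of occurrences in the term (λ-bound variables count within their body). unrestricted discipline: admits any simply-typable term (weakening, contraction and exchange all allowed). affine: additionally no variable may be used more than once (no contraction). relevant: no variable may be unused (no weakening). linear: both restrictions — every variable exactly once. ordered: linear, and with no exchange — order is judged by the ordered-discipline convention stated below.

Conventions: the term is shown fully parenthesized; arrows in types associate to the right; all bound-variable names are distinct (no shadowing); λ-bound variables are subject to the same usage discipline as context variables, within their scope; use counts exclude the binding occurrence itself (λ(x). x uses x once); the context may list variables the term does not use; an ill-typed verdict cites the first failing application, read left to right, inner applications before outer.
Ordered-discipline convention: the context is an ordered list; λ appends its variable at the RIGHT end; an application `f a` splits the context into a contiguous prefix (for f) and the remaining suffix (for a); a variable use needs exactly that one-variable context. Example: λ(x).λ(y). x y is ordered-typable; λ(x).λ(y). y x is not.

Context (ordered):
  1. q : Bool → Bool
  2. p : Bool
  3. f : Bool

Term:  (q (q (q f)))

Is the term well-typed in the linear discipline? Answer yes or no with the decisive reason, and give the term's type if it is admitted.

no — uses contraction: q ×3; p left unused
counts: q: 3×; p: 0×; f: 1×
left-to-right use order: q, q, q, f
typing: well-typed — term : Bool
across the five disciplines: ordered ✗ | linear ✗ | affine ✗ | relevant ✗ | unrestricted ✓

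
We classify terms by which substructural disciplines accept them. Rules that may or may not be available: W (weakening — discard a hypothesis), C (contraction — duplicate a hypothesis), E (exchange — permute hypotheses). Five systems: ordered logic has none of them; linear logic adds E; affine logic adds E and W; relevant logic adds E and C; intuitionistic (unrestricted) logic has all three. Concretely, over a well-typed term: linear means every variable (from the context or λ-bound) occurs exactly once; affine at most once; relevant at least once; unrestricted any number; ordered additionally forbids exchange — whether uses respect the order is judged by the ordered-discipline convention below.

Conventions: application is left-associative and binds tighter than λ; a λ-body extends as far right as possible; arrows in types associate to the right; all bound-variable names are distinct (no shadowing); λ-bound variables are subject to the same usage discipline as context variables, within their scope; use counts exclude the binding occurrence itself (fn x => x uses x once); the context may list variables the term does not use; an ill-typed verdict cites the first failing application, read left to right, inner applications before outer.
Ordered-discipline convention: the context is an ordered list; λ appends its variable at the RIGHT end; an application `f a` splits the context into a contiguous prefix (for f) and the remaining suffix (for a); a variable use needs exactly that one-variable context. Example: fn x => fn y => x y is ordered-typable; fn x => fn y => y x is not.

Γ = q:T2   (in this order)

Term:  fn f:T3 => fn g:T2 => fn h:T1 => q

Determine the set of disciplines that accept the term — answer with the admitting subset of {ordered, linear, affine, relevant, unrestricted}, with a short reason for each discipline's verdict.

admitting disciplines: affine, unrestricted
variable uses: q ×1, f [bound] ×0, g [bound] ×0, h [bound] ×0
use order (left to right): q
typing: the term checks, with type T3 → T2 → T1 → T2
ordered: ✗ — f, g, h left unused
linear: ✗ — f, g, h left unused
affine: ✓ — none of q, f, g, h used more than once
relevant: ✗ — f, g, h left unused
unrestricted: ✓ — well-typed at T3 → T2 → T1 → T2; no restrictions here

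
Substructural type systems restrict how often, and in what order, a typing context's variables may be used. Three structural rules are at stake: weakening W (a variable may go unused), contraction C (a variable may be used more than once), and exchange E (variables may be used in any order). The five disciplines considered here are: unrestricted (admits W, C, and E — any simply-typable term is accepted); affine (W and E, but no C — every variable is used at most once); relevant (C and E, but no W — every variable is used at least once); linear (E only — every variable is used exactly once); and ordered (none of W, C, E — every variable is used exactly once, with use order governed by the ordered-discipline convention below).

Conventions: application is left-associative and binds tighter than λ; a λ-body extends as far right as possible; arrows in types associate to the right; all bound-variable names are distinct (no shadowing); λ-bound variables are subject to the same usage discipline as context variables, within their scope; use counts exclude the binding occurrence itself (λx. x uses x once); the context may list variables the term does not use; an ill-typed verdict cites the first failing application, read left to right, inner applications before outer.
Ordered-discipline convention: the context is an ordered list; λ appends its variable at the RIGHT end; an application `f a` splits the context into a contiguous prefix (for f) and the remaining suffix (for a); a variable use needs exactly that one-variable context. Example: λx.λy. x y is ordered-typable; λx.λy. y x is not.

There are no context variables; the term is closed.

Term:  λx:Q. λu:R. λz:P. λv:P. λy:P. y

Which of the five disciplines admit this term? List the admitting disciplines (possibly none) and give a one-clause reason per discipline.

admitting disciplines: affine, unrestricted
counts: x (λ-bound): 0×, u (λ-bound): 0×, z (λ-bound): 0×, v (λ-bound): 0×, y (λ-bound): 1×
use order (left to right): y
typing: well-typed — term : Q → R → P → P → P → P
ordered: ✗, x, u, z, v never used (weakening)
linear: ✗, x, u, z, v never used (weakening)
affine: ✓, x, u, z, v, y: no repeats, contraction unneeded
relevant: ✗, x, u, z, v never used (weakening)
unrestricted: ✓, simply typable at Q → R → P → P → P → P; W, C, E all held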